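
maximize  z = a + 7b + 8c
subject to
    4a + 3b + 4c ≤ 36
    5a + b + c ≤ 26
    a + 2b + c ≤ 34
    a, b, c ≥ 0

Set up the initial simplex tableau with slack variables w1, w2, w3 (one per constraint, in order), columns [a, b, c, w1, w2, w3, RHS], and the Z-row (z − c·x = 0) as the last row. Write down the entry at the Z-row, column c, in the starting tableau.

The Z-row carries the negated objective coefficients: the c entry is -8.

-8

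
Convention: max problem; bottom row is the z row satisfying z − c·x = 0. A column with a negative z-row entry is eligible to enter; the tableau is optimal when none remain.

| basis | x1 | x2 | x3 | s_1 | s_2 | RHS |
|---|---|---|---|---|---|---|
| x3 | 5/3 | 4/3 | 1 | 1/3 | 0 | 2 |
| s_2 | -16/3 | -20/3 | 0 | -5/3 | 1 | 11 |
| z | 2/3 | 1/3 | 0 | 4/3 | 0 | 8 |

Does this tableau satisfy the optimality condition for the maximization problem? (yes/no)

Every z-row coefficient is ≥ 0, so the tableau is optimal.

yes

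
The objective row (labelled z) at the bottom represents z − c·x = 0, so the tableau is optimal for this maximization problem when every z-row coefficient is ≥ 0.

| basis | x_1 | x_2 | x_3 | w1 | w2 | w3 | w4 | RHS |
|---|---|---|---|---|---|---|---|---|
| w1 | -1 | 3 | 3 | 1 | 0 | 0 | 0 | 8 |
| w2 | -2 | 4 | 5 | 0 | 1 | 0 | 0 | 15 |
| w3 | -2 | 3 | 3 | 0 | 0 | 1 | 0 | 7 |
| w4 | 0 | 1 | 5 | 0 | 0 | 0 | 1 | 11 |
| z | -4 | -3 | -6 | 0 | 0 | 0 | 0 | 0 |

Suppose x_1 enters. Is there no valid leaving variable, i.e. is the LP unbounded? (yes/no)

yes

Every constraint-row entry in column x_1 is ≤ 0, so increasing x_1 is unbounded.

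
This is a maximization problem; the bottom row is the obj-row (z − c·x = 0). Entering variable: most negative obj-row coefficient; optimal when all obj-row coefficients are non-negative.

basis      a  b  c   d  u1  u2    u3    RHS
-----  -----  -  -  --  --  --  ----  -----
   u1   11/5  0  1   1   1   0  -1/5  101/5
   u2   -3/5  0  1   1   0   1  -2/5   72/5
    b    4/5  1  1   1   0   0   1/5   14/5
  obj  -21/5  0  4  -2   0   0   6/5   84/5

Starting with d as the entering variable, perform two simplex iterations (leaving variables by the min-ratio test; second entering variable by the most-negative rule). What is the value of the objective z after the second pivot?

Ratio test on column d — row 1: (101/5)/1 = 101/5; row 2: (72/5)/1 = 72/5; row 3: (14/5)/1 = 14/5. Minimum is 14/5 at row 3 (b leaves); pivot element 1.
Pivot on row 3; the obj-row RHS becomes 84/5 − (-2)·(14/5) = 112/5.
Next entering variable (most negative obj-row entry -13/5): a.
Ratio test on column a — row 1: (87/5)/(7/5) = 87/7; row 2: entry -7/5 ≤ 0; row 3: (14/5)/(4/5) = 7/2. Minimum is 7/2 at row 3 (d leaves); pivot element 4/5.
After the second pivot the obj-row RHS is 112/5 − (-13/5)·(7/2) = 63/2.

63/2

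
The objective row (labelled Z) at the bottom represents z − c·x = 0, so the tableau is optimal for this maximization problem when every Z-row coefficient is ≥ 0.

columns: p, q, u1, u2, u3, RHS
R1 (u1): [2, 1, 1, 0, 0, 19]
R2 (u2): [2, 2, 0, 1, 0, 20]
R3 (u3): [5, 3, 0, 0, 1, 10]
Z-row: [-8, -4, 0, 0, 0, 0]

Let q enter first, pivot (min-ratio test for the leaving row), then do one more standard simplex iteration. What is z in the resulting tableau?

16

Ratio test on column q — row 1: 19/1 = 19; row 2: 20/2 = 10; row 3: 10/3 = 10/3. Minimum is 10/3 at row 3 (u3 leaves); pivot element 3.
Pivot on row 3; the Z-row RHS becomes 0 − (-4)·(10/3) = 40/3.
Next entering variable (most negative Z-row entry -4/3): p.
Ratio test on column p — row 1: (47/3)/(1/3) = 47; row 2: entry -4/3 ≤ 0; row 3: (10/3)/(5/3) = 2. Minimum is 2 at row 3 (q leaves); pivot element 5/3.
After the second pivot the Z-row RHS is 40/3 − (-4/3)·2 = 16.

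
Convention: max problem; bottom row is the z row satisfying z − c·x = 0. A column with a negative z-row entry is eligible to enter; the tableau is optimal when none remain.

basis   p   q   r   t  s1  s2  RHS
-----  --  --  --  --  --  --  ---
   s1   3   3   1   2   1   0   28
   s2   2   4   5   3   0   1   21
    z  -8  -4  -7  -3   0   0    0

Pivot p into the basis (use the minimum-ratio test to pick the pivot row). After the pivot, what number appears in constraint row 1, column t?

Ratio test on column p — row 1: 28/3 = 28/3; row 2: 21/2 = 21/2. Minimum is 28/3 at row 1 (s1 leaves); pivot element 3.
Divide row 1 by 3; eliminate column p from the other rows.
In the new row 1, the t entry is the old entry divided by the pivot: 2/3 = 2/3.

2/3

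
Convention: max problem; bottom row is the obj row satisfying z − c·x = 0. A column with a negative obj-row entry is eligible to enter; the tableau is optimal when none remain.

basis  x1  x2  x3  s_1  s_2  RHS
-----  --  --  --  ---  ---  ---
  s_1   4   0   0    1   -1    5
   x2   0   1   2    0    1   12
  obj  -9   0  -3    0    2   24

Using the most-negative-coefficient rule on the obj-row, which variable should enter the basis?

x1

Negative obj-row entries: x1: -9, x3: -3.
The most negative is -9 in column x1, so x1 enters.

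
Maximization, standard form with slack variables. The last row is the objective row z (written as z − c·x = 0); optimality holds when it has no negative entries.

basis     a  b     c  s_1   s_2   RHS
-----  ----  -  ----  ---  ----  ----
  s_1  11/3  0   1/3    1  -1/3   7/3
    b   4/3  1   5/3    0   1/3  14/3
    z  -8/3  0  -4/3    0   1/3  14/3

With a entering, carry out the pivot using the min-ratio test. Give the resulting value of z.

Ratio test on column a — row 1: (7/3)/(11/3) = 7/11; row 2: (14/3)/(4/3) = 7/2. Minimum is 7/11 at row 1 (s_1 leaves); pivot element 11/3.
Pivot on row 1; the z-row RHS becomes 14/3 − (-8/3)·(7/11) = 70/11.

70/11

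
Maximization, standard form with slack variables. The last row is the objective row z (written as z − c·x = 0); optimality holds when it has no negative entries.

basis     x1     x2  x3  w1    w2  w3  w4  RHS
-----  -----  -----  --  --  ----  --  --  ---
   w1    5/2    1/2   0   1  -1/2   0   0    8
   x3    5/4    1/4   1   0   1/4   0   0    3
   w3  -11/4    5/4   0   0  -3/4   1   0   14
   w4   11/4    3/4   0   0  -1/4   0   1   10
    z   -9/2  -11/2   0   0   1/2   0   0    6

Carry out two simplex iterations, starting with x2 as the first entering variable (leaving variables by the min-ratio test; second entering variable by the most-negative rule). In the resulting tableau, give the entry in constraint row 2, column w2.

2/9

Ratio test on column x2 — row 1: 8/(1/2) = 16; row 2: 3/(1/4) = 12; row 3: 14/(5/4) = 56/5; row 4: 10/(3/4) = 40/3. Minimum is 56/5 at row 3 (w3 leaves); pivot element 5/4.
Divide row 3 by 5/4; eliminate column x2 from the other rows.
Second iteration: most negative z-row entry is -83/5 in column x1, so x1 enters.
Ratio test on column x1 — row 1: (12/5)/(18/5) = 2/3; row 2: (1/5)/(9/5) = 1/9; row 3: entry -11/5 ≤ 0; row 4: (8/5)/(22/5) = 4/11. Minimum is 1/9 at row 2 (x3 leaves); pivot element 9/5.
Divide row 2 by 9/5; eliminate column x1 from the other rows.
After both pivots, the entry at constraint row 2, column w2 is 2/9.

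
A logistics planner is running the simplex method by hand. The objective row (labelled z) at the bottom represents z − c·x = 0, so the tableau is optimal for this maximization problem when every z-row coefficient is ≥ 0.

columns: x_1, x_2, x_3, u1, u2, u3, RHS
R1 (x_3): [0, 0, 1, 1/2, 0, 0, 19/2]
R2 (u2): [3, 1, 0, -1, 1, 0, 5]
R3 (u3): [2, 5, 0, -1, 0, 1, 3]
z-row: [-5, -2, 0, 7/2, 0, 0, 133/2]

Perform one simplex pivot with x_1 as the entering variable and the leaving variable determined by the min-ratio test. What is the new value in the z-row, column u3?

Ratio test on column x_1 — row 1: entry 0 ≤ 0; row 2: 5/3 = 5/3; row 3: 3/2 = 3/2. Minimum is 3/2 at row 3 (u3 leaves); pivot element 2.
Divide row 3 by 2; eliminate column x_1 from the other rows.
z-row update in column u3: 0 − (-5)·(1/2) = 5/2.

5/2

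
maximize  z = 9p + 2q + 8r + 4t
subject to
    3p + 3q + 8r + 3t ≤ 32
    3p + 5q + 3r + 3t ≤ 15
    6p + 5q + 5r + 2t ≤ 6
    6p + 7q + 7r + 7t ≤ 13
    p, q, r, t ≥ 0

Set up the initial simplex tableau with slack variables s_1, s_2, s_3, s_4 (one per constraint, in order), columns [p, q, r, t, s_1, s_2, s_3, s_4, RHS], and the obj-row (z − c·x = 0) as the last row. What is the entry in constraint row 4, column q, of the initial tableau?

Constraint 4 has coefficient 7 on q.

7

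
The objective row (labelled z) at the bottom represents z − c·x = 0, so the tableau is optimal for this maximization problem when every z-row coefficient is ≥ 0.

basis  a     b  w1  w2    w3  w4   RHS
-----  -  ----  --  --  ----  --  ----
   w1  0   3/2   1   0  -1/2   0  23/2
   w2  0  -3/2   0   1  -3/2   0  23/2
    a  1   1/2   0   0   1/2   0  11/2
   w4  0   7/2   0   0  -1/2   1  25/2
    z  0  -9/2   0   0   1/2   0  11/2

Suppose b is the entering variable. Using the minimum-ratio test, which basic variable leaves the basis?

w4

Column b entries and ratios — w1: (23/2)/(3/2) = 23/3; w2: -3/2 ≤ 0, skip; a: (11/2)/(1/2) = 11; w4: (25/2)/(7/2) = 25/7.
Smallest ratio is 25/7 in the row of w4, so w4 leaves.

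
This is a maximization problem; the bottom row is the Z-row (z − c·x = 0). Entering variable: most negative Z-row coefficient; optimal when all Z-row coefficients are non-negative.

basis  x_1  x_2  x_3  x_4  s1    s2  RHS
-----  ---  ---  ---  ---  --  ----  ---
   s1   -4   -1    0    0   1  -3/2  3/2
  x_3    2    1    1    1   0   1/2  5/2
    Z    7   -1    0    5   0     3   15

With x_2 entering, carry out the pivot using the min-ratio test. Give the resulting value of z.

35/2

Ratio test on column x_2 — row 1: entry -1 ≤ 0; row 2: (5/2)/1 = 5/2. Minimum is 5/2 at row 2 (x_3 leaves); pivot element 1.
Pivot on row 2; the Z-row RHS becomes 15 − (-1)·(5/2) = 35/2.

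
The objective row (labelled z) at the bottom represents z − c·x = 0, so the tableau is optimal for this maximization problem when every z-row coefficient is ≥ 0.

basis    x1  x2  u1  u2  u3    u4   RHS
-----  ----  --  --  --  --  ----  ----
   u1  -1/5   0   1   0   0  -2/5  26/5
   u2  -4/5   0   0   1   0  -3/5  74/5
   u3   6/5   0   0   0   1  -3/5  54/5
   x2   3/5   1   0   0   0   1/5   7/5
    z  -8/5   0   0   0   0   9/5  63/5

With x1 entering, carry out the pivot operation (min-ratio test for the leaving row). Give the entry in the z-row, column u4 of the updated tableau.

Ratio test on column x1 — row 1: entry -1/5 ≤ 0; row 2: entry -4/5 ≤ 0; row 3: (54/5)/(6/5) = 9; row 4: (7/5)/(3/5) = 7/3. Minimum is 7/3 at row 4 (x2 leaves); pivot element 3/5.
Divide row 4 by 3/5; eliminate column x1 from the other rows.
z-row update in column u4: 9/5 − (-8/5)·(1/3) = 7/3.

7/3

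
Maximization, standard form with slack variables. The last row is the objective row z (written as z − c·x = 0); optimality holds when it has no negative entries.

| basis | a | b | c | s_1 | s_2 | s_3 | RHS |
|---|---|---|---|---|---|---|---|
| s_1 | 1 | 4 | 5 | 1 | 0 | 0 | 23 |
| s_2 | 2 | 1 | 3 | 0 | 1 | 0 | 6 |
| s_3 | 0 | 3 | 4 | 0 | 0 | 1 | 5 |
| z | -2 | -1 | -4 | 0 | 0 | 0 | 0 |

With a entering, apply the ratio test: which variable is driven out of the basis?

s_2

Column a entries and ratios — s_1: 23/1 = 23; s_2: 6/2 = 3; s_3: 0 ≤ 0, skip.
Smallest ratio is 3 in the row of s_2, so s_2 leaves.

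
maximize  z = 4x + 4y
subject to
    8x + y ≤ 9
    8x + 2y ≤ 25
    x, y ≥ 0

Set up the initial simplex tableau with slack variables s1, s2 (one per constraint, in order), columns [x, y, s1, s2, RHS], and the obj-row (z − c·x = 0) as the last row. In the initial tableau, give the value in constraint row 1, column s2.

Slack s2 belongs to constraint 2; its column is the unit vector e_2, so the entry in row 1 is 0.

0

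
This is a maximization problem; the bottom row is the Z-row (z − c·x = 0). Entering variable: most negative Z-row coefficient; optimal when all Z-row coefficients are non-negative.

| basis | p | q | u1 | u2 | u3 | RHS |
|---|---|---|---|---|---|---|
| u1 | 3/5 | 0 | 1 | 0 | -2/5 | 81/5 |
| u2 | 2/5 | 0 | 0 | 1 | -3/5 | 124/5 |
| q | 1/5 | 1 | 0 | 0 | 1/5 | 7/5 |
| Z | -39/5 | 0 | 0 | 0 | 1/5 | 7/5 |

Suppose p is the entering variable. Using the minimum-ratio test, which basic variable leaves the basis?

q

Column p entries and ratios — u1: (81/5)/(3/5) = 27; u2: (124/5)/(2/5) = 62; q: (7/5)/(1/5) = 7.
Smallest ratio is 7 in the row of q, so q leaves.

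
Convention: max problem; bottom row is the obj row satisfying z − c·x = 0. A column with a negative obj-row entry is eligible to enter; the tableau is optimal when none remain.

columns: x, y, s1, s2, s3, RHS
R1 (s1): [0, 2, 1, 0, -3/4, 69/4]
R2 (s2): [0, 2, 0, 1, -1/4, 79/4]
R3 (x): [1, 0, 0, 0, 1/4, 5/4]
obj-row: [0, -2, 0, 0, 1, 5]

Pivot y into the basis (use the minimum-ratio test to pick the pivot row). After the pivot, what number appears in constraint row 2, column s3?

Ratio test on column y — row 1: (69/4)/2 = 69/8; row 2: (79/4)/2 = 79/8; row 3: entry 0 ≤ 0. Minimum is 69/8 at row 1 (s1 leaves); pivot element 2.
Divide row 1 by 2; eliminate column y from the other rows.
Row 2 update in column s3: -1/4 − 2·(-3/8) = 1/2.

1/2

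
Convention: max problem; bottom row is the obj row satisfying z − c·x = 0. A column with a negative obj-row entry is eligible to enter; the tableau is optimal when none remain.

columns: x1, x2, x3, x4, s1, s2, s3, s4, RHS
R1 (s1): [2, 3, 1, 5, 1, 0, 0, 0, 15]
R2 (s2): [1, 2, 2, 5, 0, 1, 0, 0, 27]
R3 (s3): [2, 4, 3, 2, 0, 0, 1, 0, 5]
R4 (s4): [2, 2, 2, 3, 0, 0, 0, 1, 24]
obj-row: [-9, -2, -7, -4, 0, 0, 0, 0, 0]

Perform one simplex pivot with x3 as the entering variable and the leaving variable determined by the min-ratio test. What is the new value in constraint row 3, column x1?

Ratio test on column x3 — row 1: 15/1 = 15; row 2: 27/2 = 27/2; row 3: 5/3 = 5/3; row 4: 24/2 = 12. Minimum is 5/3 at row 3 (s3 leaves); pivot element 3.
Divide row 3 by 3; eliminate column x3 from the other rows.
In the new row 3, the x1 entry is the old entry divided by the pivot: 2/3 = 2/3.

2/3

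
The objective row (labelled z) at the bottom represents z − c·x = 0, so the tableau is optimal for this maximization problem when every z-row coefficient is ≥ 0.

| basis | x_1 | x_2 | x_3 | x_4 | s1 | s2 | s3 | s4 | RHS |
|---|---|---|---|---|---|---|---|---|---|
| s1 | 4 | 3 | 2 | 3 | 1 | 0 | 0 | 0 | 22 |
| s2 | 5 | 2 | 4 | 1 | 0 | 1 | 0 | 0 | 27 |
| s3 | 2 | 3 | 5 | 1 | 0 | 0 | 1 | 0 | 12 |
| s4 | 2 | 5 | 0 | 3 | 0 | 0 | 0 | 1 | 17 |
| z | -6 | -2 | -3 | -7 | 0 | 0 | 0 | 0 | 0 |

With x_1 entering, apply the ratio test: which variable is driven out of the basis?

Column x_1 entries and ratios — s1: 22/4 = 11/2; s2: 27/5 = 27/5; s3: 12/2 = 6; s4: 17/2 = 17/2.
Smallest ratio is 27/5 in the row of s2, so s2 leaves.

s2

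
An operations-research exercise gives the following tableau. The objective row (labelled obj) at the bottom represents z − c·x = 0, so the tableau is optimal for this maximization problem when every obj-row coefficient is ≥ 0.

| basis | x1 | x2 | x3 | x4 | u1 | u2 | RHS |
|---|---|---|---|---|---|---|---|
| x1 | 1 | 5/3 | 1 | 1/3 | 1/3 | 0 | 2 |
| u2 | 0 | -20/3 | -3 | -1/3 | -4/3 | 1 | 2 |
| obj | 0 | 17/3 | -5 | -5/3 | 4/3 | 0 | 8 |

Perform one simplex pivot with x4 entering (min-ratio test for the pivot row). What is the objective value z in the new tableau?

Ratio test on column x4 — row 1: 2/(1/3) = 6; row 2: entry -1/3 ≤ 0. Minimum is 6 at row 1 (x1 leaves); pivot element 1/3.
Pivot on row 1; the obj-row RHS becomes 8 − (-5/3)·6 = 18.

18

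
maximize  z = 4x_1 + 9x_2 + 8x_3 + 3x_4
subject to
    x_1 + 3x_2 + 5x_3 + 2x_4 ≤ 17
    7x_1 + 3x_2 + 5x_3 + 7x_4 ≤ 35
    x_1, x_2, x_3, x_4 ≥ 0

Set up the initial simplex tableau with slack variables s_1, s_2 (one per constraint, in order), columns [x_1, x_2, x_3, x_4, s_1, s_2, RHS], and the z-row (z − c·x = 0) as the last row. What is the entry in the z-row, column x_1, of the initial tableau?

The z-row carries the negated objective coefficients: the x_1 entry is -4.

-4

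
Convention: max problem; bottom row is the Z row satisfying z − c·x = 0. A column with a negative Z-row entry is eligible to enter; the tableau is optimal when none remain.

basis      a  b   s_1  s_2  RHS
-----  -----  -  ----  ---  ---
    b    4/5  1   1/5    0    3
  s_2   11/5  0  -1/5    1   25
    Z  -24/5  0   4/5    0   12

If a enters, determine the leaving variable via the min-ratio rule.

b

Column a entries and ratios — b: 3/(4/5) = 15/4; s_2: 25/(11/5) = 125/11.
Smallest ratio is 15/4 in the row of b, so b leaves.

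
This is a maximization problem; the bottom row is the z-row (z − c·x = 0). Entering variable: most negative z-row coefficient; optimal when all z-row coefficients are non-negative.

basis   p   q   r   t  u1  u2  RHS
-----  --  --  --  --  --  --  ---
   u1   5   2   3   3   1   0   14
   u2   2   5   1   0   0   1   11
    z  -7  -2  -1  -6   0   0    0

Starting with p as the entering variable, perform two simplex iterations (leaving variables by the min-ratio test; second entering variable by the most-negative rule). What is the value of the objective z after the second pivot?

Ratio test on column p — row 1: 14/5 = 14/5; row 2: 11/2 = 11/2. Minimum is 14/5 at row 1 (u1 leaves); pivot element 5.
Pivot on row 1; the z-row RHS becomes 0 − (-7)·(14/5) = 98/5.
Next entering variable (most negative z-row entry -9/5): t.
Ratio test on column t — row 1: (14/5)/(3/5) = 14/3; row 2: entry -6/5 ≤ 0. Minimum is 14/3 at row 1 (p leaves); pivot element 3/5.
After the second pivot the z-row RHS is 98/5 − (-9/5)·(14/3) = 28.

28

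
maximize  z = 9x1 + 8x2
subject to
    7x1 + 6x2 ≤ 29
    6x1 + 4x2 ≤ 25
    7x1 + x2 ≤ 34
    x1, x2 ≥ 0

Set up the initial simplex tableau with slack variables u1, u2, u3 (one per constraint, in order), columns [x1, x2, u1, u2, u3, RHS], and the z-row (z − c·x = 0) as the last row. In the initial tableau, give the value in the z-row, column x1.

-9

The z-row carries the negated objective coefficients: the x1 entry is -9.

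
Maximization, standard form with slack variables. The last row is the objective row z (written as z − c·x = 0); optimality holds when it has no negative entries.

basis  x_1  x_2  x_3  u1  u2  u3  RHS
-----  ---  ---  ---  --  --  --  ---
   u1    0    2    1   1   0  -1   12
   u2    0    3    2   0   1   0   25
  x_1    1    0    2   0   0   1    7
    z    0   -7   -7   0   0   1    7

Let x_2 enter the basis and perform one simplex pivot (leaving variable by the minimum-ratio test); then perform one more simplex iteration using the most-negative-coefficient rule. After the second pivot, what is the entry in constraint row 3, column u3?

1/2

Ratio test on column x_2 — row 1: 12/2 = 6; row 2: 25/3 = 25/3; row 3: entry 0 ≤ 0. Minimum is 6 at row 1 (u1 leaves); pivot element 2.
Divide row 1 by 2; eliminate column x_2 from the other rows.
Second iteration: most negative z-row entry is -7/2 in column x_3, so x_3 enters.
Ratio test on column x_3 — row 1: 6/(1/2) = 12; row 2: 7/(1/2) = 14; row 3: 7/2 = 7/2. Minimum is 7/2 at row 3 (x_1 leaves); pivot element 2.
Divide row 3 by 2; eliminate column x_3 from the other rows.
After both pivots, the entry at constraint row 3, column u3 is 1/2.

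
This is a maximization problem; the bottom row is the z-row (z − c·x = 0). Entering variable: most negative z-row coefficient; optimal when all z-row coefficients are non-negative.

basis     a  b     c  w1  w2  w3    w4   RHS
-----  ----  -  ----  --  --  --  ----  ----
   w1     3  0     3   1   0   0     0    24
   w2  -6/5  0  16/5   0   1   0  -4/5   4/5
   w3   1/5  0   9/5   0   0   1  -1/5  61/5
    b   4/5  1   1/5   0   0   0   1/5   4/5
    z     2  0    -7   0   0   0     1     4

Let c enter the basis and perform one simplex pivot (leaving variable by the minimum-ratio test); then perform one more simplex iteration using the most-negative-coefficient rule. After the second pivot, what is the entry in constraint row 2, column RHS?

Ratio test on column c — row 1: 24/3 = 8; row 2: (4/5)/(16/5) = 1/4; row 3: (61/5)/(9/5) = 61/9; row 4: (4/5)/(1/5) = 4. Minimum is 1/4 at row 2 (w2 leaves); pivot element 16/5.
Divide row 2 by 16/5; eliminate column c from the other rows.
Second iteration: most negative z-row entry is -3/4 in column w4, so w4 enters.
Ratio test on column w4 — row 1: (93/4)/(3/4) = 31; row 2: entry -1/4 ≤ 0; row 3: (47/4)/(1/4) = 47; row 4: (3/4)/(1/4) = 3. Minimum is 3 at row 4 (b leaves); pivot element 1/4.
Divide row 4 by 1/4; eliminate column w4 from the other rows.
After both pivots, the entry at constraint row 2, column RHS is 1.

1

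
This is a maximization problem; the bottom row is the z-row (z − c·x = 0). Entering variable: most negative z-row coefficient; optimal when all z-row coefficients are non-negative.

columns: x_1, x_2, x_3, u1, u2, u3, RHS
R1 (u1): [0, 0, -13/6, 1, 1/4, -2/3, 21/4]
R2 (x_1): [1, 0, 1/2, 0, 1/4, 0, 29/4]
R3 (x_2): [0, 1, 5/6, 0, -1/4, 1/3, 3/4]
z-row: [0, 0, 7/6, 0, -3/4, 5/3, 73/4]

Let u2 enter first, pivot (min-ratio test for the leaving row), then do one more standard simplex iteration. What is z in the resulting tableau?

38

Ratio test on column u2 — row 1: (21/4)/(1/4) = 21; row 2: (29/4)/(1/4) = 29; row 3: entry -1/4 ≤ 0. Minimum is 21 at row 1 (u1 leaves); pivot element 1/4.
Pivot on row 1; the z-row RHS becomes 73/4 − (-3/4)·21 = 34.
Next entering variable (most negative z-row entry -16/3): x_3.
Ratio test on column x_3 — row 1: entry -26/3 ≤ 0; row 2: 2/(8/3) = 3/4; row 3: entry -4/3 ≤ 0. Minimum is 3/4 at row 2 (x_1 leaves); pivot element 8/3.
After the second pivot the z-row RHS is 34 − (-16/3)·(3/4) = 38.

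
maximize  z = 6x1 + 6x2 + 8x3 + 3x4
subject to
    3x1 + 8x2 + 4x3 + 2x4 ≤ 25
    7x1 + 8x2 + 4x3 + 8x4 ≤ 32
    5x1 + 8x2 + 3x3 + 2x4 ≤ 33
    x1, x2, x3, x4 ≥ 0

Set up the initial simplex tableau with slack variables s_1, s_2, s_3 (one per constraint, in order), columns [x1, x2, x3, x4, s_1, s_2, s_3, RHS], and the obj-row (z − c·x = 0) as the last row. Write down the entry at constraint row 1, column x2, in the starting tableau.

8

Constraint 1 has coefficient 8 on x2.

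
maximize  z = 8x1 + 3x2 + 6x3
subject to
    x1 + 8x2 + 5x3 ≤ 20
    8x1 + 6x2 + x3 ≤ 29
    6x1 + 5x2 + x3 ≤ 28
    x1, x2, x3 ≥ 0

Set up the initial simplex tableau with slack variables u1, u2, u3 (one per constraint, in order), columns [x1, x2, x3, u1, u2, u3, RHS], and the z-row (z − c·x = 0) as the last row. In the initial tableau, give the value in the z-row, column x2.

The z-row carries the negated objective coefficients: the x2 entry is -3.

-3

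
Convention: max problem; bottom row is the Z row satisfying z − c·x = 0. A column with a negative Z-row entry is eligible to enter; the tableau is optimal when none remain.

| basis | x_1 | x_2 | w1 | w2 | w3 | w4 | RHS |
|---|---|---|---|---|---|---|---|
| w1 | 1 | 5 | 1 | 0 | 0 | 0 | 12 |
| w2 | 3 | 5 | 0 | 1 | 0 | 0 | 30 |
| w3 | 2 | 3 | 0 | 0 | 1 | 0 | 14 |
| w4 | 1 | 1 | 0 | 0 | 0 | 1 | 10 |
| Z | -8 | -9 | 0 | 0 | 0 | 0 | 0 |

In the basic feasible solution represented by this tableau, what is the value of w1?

w1 is basic (row 1); its value is the RHS of that row, 12.

12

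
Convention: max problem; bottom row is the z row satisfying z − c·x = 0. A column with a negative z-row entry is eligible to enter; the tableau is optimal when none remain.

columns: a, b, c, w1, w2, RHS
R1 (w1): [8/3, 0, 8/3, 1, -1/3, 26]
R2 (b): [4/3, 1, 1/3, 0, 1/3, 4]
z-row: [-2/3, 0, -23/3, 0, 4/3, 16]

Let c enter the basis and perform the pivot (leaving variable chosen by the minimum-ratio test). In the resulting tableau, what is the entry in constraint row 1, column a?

1

Ratio test on column c — row 1: 26/(8/3) = 39/4; row 2: 4/(1/3) = 12. Minimum is 39/4 at row 1 (w1 leaves); pivot element 8/3.
Divide row 1 by 8/3; eliminate column c from the other rows.
In the new row 1, the a entry is the old entry divided by the pivot: (8/3)/(8/3) = 1.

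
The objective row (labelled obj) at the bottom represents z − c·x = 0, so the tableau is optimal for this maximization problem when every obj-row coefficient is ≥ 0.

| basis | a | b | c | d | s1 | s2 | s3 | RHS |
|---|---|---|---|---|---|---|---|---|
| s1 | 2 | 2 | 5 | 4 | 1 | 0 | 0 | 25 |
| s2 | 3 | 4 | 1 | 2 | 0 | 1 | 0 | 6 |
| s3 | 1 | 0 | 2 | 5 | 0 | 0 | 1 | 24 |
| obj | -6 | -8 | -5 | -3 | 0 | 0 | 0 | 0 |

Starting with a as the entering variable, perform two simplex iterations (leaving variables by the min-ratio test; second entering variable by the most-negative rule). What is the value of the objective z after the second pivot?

345/13

Ratio test on column a — row 1: 25/2 = 25/2; row 2: 6/3 = 2; row 3: 24/1 = 24. Minimum is 2 at row 2 (s2 leaves); pivot element 3.
Pivot on row 2; the obj-row RHS becomes 0 − (-6)·2 = 12.
Next entering variable (most negative obj-row entry -3): c.
Ratio test on column c — row 1: 21/(13/3) = 63/13; row 2: 2/(1/3) = 6; row 3: 22/(5/3) = 66/5. Minimum is 63/13 at row 1 (s1 leaves); pivot element 13/3.
After the second pivot the obj-row RHS is 12 − (-3)·(63/13) = 345/13.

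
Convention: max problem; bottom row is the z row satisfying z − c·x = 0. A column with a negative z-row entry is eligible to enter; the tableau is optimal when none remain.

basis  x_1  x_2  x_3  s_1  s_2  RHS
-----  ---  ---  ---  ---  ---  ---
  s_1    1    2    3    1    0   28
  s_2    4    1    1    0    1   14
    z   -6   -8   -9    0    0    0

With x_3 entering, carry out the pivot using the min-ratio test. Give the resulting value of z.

84

Ratio test on column x_3 — row 1: 28/3 = 28/3; row 2: 14/1 = 14. Minimum is 28/3 at row 1 (s_1 leaves); pivot element 3.
Pivot on row 1; the z-row RHS becomes 0 − (-9)·(28/3) = 84.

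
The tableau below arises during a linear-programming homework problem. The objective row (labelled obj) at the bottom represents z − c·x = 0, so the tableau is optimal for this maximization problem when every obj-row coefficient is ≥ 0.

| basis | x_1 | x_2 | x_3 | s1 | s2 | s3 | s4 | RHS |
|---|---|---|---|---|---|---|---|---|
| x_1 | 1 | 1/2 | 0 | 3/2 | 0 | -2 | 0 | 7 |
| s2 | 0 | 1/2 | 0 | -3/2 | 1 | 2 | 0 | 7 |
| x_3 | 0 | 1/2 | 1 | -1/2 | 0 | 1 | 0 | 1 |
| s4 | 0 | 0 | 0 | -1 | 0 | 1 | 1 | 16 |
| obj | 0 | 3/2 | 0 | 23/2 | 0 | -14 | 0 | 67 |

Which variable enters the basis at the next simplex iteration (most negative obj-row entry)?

Negative obj-row entries: s3: -14.
The most negative is -14 in column s3, so s3 enters.

s3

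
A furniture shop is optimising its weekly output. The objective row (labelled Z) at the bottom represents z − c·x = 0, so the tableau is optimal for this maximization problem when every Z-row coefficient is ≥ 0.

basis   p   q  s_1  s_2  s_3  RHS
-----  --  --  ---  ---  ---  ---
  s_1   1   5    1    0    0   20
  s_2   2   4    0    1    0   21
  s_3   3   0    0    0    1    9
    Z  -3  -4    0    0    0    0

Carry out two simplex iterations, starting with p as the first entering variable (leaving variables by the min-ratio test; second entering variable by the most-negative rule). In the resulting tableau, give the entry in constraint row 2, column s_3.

Ratio test on column p — row 1: 20/1 = 20; row 2: 21/2 = 21/2; row 3: 9/3 = 3. Minimum is 3 at row 3 (s_3 leaves); pivot element 3.
Divide row 3 by 3; eliminate column p from the other rows.
Second iteration: most negative Z-row entry is -4 in column q, so q enters.
Ratio test on column q — row 1: 17/5 = 17/5; row 2: 15/4 = 15/4; row 3: entry 0 ≤ 0. Minimum is 17/5 at row 1 (s_1 leaves); pivot element 5.
Divide row 1 by 5; eliminate column q from the other rows.
After both pivots, the entry at constraint row 2, column s_3 is -2/5.

-2/5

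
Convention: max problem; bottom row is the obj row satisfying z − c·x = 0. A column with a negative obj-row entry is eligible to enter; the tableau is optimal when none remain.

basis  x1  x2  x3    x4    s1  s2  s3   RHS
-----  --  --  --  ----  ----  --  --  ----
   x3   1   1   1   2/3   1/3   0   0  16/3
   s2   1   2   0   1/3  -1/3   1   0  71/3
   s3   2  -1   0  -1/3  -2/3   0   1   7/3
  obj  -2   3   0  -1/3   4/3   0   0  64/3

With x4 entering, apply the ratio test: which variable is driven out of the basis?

Column x4 entries and ratios — x3: (16/3)/(2/3) = 8; s2: (71/3)/(1/3) = 71; s3: -1/3 ≤ 0, skip.
Smallest ratio is 8 in the row of x3, so x3 leaves.

x3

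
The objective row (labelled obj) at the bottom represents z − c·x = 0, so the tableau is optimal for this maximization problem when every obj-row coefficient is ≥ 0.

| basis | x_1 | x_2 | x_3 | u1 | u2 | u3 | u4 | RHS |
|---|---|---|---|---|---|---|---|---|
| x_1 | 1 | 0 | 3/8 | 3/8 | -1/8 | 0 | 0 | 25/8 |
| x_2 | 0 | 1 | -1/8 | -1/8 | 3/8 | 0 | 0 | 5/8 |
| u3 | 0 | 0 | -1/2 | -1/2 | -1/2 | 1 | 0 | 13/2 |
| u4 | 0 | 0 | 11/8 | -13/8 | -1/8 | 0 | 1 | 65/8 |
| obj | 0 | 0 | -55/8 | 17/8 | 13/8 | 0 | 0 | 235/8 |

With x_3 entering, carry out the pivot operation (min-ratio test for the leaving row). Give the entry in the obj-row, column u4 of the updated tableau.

5

Ratio test on column x_3 — row 1: (25/8)/(3/8) = 25/3; row 2: entry -1/8 ≤ 0; row 3: entry -1/2 ≤ 0; row 4: (65/8)/(11/8) = 65/11. Minimum is 65/11 at row 4 (u4 leaves); pivot element 11/8.
Divide row 4 by 11/8; eliminate column x_3 from the other rows.
obj-row update in column u4: 0 − (-55/8)·(8/11) = 5.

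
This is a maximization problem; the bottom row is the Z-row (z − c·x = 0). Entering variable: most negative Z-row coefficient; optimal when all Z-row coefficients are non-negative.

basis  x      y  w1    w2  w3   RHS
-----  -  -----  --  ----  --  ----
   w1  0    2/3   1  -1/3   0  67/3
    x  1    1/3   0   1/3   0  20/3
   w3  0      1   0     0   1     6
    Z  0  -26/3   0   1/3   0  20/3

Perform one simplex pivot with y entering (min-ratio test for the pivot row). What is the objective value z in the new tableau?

Ratio test on column y — row 1: (67/3)/(2/3) = 67/2; row 2: (20/3)/(1/3) = 20; row 3: 6/1 = 6. Minimum is 6 at row 3 (w3 leaves); pivot element 1.
Pivot on row 3; the Z-row RHS becomes 20/3 − (-26/3)·6 = 176/3.

176/3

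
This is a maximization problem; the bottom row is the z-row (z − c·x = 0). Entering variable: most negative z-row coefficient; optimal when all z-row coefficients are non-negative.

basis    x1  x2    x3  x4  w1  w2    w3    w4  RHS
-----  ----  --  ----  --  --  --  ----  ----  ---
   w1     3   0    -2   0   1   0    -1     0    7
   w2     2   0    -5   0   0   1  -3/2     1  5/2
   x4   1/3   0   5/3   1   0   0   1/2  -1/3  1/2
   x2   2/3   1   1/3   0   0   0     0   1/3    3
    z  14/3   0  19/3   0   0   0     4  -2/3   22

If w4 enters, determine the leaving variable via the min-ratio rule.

w2

Column w4 entries and ratios — w1: 0 ≤ 0, skip; w2: (5/2)/1 = 5/2; x4: -1/3 ≤ 0, skip; x2: 3/(1/3) = 9.
Smallest ratio is 5/2 in the row of w2, so w2 leaves.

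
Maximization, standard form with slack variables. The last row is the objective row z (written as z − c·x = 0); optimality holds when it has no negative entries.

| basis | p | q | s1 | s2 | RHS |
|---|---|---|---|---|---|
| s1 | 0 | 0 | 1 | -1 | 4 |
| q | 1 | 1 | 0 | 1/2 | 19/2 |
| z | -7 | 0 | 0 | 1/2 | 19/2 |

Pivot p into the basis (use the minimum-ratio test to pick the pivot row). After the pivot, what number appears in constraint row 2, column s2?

Ratio test on column p — row 1: entry 0 ≤ 0; row 2: (19/2)/1 = 19/2. Minimum is 19/2 at row 2 (q leaves); pivot element 1.
Divide row 2 by 1; eliminate column p from the other rows.
In the new row 2, the s2 entry is the old entry divided by the pivot: (1/2)/1 = 1/2.

1/2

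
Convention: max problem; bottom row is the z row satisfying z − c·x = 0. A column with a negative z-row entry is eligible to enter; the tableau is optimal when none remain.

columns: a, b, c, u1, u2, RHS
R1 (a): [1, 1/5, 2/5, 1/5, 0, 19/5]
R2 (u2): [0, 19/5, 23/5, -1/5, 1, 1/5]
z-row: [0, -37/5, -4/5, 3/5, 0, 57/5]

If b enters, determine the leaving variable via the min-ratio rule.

Column b entries and ratios — a: (19/5)/(1/5) = 19; u2: (1/5)/(19/5) = 1/19.
Smallest ratio is 1/19 in the row of u2, so u2 leaves.

u2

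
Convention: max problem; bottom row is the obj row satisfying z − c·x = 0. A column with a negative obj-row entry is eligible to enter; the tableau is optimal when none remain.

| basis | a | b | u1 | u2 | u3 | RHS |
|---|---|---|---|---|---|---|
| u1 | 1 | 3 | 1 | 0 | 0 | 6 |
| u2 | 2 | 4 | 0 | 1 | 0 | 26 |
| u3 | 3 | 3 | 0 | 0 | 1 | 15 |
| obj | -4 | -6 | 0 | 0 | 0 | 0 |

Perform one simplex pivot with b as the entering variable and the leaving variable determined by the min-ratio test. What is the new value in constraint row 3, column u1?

Ratio test on column b — row 1: 6/3 = 2; row 2: 26/4 = 13/2; row 3: 15/3 = 5. Minimum is 2 at row 1 (u1 leaves); pivot element 3.
Divide row 1 by 3; eliminate column b from the other rows.
Row 3 update in column u1: 0 − 3·(1/3) = -1.

-1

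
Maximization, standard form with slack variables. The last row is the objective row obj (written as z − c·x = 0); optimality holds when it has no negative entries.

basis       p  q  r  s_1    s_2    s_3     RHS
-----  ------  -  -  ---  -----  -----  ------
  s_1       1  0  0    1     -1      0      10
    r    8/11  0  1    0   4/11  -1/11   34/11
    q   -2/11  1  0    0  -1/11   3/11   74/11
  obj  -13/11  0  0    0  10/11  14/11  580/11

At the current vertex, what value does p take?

p is not in the basis, so in the current basic feasible solution p = 0.

0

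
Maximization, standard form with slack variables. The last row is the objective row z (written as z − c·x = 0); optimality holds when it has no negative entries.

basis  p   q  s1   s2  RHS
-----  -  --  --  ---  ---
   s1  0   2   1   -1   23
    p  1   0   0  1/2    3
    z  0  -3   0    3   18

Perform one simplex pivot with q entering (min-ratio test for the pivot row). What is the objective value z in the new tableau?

Ratio test on column q — row 1: 23/2 = 23/2; row 2: entry 0 ≤ 0. Minimum is 23/2 at row 1 (s1 leaves); pivot element 2.
Pivot on row 1; the z-row RHS becomes 18 − (-3)·(23/2) = 105/2.

105/2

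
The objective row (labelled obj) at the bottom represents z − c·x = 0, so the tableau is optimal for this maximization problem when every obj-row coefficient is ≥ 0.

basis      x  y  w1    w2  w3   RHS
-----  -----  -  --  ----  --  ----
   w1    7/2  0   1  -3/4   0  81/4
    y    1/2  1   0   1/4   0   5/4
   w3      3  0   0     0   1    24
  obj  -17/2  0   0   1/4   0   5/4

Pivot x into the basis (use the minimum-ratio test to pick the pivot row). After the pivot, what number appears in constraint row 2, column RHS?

5/2

Ratio test on column x — row 1: (81/4)/(7/2) = 81/14; row 2: (5/4)/(1/2) = 5/2; row 3: 24/3 = 8. Minimum is 5/2 at row 2 (y leaves); pivot element 1/2.
Divide row 2 by 1/2; eliminate column x from the other rows.
In the new row 2, the RHS entry is the old entry divided by the pivot: (5/4)/(1/2) = 5/2.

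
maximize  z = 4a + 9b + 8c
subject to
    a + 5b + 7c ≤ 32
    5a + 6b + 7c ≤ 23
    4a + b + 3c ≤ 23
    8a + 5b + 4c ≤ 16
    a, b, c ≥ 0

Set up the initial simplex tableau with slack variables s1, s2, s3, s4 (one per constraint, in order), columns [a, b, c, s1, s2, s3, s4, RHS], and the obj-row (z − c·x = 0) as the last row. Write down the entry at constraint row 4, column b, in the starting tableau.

Constraint 4 has coefficient 5 on b.

5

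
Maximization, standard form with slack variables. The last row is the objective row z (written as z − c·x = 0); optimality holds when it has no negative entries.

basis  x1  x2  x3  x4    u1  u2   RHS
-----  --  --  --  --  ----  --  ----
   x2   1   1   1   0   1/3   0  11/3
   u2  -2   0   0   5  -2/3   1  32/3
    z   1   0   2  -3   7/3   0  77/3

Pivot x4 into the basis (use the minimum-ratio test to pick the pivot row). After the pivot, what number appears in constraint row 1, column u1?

Ratio test on column x4 — row 1: entry 0 ≤ 0; row 2: (32/3)/5 = 32/15. Minimum is 32/15 at row 2 (u2 leaves); pivot element 5.
Divide row 2 by 5; eliminate column x4 from the other rows.
Row 1 update in column u1: 1/3 − 0·(-2/15) = 1/3.

1/3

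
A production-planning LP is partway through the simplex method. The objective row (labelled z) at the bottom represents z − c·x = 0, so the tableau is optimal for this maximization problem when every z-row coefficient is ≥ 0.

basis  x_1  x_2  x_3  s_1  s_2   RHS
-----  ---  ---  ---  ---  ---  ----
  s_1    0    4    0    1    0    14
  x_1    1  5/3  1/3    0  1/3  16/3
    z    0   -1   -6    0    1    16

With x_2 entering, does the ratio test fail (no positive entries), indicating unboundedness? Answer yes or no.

Column x_2 has positive entries in row(s) 1, 2, so the ratio test bounds it — not unbounded.

no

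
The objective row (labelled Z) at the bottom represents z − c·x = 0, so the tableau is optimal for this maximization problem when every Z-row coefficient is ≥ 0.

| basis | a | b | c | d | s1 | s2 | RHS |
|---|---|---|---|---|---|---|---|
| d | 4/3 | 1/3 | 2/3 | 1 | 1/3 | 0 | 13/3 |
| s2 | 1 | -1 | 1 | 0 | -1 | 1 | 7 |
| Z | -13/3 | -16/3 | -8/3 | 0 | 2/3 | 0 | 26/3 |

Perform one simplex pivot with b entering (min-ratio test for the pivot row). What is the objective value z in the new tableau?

78

Ratio test on column b — row 1: (13/3)/(1/3) = 13; row 2: entry -1 ≤ 0. Minimum is 13 at row 1 (d leaves); pivot element 1/3.
Pivot on row 1; the Z-row RHS becomes 26/3 − (-16/3)·13 = 78.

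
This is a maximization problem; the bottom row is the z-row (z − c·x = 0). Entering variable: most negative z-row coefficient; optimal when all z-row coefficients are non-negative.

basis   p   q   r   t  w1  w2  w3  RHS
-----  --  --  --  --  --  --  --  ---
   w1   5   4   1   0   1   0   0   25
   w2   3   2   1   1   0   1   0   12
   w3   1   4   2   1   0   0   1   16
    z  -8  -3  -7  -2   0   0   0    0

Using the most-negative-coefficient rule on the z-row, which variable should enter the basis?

p

Negative z-row entries: p: -8, q: -3, r: -7, t: -2.
The most negative is -8 in column p, so p enters.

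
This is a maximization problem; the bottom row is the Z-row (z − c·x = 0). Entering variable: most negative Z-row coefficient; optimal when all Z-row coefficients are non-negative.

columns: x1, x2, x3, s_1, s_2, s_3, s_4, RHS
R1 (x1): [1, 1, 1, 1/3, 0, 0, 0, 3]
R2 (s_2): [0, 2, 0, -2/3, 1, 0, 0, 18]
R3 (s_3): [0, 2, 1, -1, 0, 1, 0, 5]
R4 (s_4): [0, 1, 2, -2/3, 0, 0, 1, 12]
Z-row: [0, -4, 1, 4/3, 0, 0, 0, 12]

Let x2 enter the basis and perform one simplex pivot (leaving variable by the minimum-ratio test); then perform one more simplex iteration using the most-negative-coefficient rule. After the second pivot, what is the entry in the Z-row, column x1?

4/5

Ratio test on column x2 — row 1: 3/1 = 3; row 2: 18/2 = 9; row 3: 5/2 = 5/2; row 4: 12/1 = 12. Minimum is 5/2 at row 3 (s_3 leaves); pivot element 2.
Divide row 3 by 2; eliminate column x2 from the other rows.
Second iteration: most negative Z-row entry is -2/3 in column s_1, so s_1 enters.
Ratio test on column s_1 — row 1: (1/2)/(5/6) = 3/5; row 2: 13/(1/3) = 39; row 3: entry -1/2 ≤ 0; row 4: entry -1/6 ≤ 0. Minimum is 3/5 at row 1 (x1 leaves); pivot element 5/6.
Divide row 1 by 5/6; eliminate column s_1 from the other rows.
After both pivots, the entry at the Z-row, column x1 is 4/5.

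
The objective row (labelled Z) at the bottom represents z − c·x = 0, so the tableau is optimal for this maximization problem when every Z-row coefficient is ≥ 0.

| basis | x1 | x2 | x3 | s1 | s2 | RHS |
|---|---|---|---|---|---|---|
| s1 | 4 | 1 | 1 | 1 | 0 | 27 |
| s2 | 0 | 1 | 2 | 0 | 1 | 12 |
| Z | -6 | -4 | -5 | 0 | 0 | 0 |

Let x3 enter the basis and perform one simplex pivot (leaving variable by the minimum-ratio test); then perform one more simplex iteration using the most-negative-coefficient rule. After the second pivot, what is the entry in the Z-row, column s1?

3/2

Ratio test on column x3 — row 1: 27/1 = 27; row 2: 12/2 = 6. Minimum is 6 at row 2 (s2 leaves); pivot element 2.
Divide row 2 by 2; eliminate column x3 from the other rows.
Second iteration: most negative Z-row entry is -6 in column x1, so x1 enters.
Ratio test on column x1 — row 1: 21/4 = 21/4; row 2: entry 0 ≤ 0. Minimum is 21/4 at row 1 (s1 leaves); pivot element 4.
Divide row 1 by 4; eliminate column x1 from the other rows.
After both pivots, the entry at the Z-row, column s1 is 3/2.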